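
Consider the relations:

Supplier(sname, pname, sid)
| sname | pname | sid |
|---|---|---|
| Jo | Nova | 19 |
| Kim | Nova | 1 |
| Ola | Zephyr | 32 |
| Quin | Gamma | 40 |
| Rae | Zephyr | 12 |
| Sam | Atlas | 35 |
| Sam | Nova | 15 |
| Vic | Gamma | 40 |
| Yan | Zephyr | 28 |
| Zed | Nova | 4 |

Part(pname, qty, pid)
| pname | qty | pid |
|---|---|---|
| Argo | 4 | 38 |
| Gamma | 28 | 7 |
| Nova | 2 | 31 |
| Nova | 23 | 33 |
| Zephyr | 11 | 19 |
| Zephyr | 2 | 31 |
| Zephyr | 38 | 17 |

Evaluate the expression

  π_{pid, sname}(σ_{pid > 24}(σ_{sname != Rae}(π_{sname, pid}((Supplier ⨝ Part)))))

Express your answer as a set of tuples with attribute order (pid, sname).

Natural join on pname: {(Jo, Nova, 19, 2, 31), (Jo, Nova, 19, 23, 33), (Kim, Nova, 1, 2, 31), (Kim, Nova, 1, 23, 33), (Ola, Zephyr, 32, 11, 19), (Ola, Zephyr, 32, 2, 31), (Ola, Zephyr, 32, 38, 17), (Quin, Gamma, 40, 28, 7), (Rae, Zephyr, 12, 11, 19), (Rae, Zephyr, 12, 2, 31), (Rae, Zephyr, 12, 38, 17), (Sam, Nova, 15, 2, 31), (Sam, Nova, 15, 23, 33), (Vic, Gamma, 40, 28, 7), (Yan, Zephyr, 28, 11, 19), (Yan, Zephyr, 28, 2, 31), (Yan, Zephyr, 28, 38, 17), (Zed, Nova, 4, 2, 31), (Zed, Nova, 4, 23, 33)}
Projecting to sname, pid: {(Jo, 31), (Jo, 33), (Kim, 31), (Kim, 33), (Ola, 17), (Ola, 19), (Ola, 31), (Quin, 7), (Rae, 17), (Rae, 19), (Rae, 31), (Sam, 31), (Sam, 33), (Vic, 7), (Yan, 17), (Yan, 19), (Yan, 31), (Zed, 31), (Zed, 33)}
Apply σ_{sname != Rae}; surviving tuples: {(Jo, 31), (Jo, 33), (Kim, 31), (Kim, 33), (Ola, 17), (Ola, 19), (Ola, 31), (Quin, 7), (Sam, 31), (Sam, 33), (Vic, 7), (Yan, 17), (Yan, 19), (Yan, 31), (Zed, 31), (Zed, 33)}
Apply σ_{pid > 24}; surviving tuples: {(Jo, 31), (Jo, 33), (Kim, 31), (Kim, 33), (Ola, 31), (Sam, 31), (Sam, 33), (Yan, 31), (Zed, 31), (Zed, 33)}
Projecting to pid, sname: {(31, Jo), (31, Kim), (31, Ola), (31, Sam), (31, Yan), (31, Zed), (33, Jo), (33, Kim), (33, Sam), (33, Zed)}

{(31, Jo), (31, Kim), (31, Ola), (31, Sam), (31, Yan), (31, Zed), (33, Jo), (33, Kim), (33, Sam), (33, Zed)}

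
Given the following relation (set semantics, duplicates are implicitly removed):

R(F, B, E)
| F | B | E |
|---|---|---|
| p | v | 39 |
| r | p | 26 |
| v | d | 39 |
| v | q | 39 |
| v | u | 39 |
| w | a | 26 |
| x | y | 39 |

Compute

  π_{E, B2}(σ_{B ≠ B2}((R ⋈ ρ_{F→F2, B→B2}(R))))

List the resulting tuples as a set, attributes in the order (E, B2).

ρ[F→F2, B→B2]: schema becomes (F2, B2, E); tuples unchanged.
Joining R and ρ_{F→F2, B→B2}(R) on E yields {(p, v, 39, p, v), (p, v, 39, v, d), (p, v, 39, v, q), (p, v, 39, v, u), (p, v, 39, x, y), (r, p, 26, r, p), (r, p, 26, w, a), (v, d, 39, p, v), (v, d, 39, v, d), (v, d, 39, v, q), (v, d, 39, v, u), (v, d, 39, x, y), (v, q, 39, p, v), (v, q, 39, v, d), (v, q, 39, v, q), (v, q, 39, v, u), (v, q, 39, x, y), (v, u, 39, p, v), (v, u, 39, v, d), (v, u, 39, v, q), (v, u, 39, v, u), (v, u, 39, x, y), (w, a, 26, r, p), (w, a, 26, w, a), (x, y, 39, p, v), (x, y, 39, v, d), (x, y, 39, v, q), (x, y, 39, v, u), (x, y, 39, x, y)}.
Apply σ_{B ≠ B2}; surviving tuples: {(p, v, 39, v, d), (p, v, 39, v, q), (p, v, 39, v, u), (p, v, 39, x, y), (r, p, 26, w, a), (v, d, 39, p, v), (v, d, 39, v, q), (v, d, 39, v, u), (v, d, 39, x, y), (v, q, 39, p, v), (v, q, 39, v, d), (v, q, 39, v, u), (v, q, 39, x, y), (v, u, 39, p, v), (v, u, 39, v, d), (v, u, 39, v, q), (v, u, 39, x, y), (w, a, 26, r, p), (x, y, 39, p, v), (x, y, 39, v, d), (x, y, 39, v, q), (x, y, 39, v, u)}
π[E, B2]: project onto (E, B2) (15 duplicate(s) eliminated) → {(26, a), (26, p), (39, d), (39, q), (39, u), (39, v), (39, y)}

{(26, a), (26, p), (39, d), (39, q), (39, u), (39, v), (39, y)}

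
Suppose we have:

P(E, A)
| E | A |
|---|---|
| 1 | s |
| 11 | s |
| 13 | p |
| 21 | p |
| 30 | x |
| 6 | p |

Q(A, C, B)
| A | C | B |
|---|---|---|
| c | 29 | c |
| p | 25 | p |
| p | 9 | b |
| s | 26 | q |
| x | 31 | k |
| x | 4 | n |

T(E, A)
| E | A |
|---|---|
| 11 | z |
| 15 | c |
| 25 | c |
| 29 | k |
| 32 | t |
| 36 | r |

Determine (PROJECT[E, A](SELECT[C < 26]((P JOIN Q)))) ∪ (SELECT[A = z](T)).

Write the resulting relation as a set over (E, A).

P ⋈ Q (natural join on A): {(1, s, 26, q), (11, s, 26, q), (13, p, 25, p), (13, p, 9, b), (21, p, 25, p), (21, p, 9, b), (30, x, 31, k), (30, x, 4, n), (6, p, 25, p), (6, p, 9, b)}
σ[C < 26]: keep tuples satisfying C < 26 → {(13, p, 25, p), (13, p, 9, b), (21, p, 25, p), (21, p, 9, b), (30, x, 4, n), (6, p, 25, p), (6, p, 9, b)}
π_{E, A} gives {(13, p), (21, p), (30, x), (6, p)} (3 duplicate(s) eliminated).
σ[A = z]: keep tuples satisfying A = z → {(11, z)}
Taking the union: {(11, z), (13, p), (21, p), (30, x), (6, p)}

{(11, z), (13, p), (21, p), (30, x), (6, p)}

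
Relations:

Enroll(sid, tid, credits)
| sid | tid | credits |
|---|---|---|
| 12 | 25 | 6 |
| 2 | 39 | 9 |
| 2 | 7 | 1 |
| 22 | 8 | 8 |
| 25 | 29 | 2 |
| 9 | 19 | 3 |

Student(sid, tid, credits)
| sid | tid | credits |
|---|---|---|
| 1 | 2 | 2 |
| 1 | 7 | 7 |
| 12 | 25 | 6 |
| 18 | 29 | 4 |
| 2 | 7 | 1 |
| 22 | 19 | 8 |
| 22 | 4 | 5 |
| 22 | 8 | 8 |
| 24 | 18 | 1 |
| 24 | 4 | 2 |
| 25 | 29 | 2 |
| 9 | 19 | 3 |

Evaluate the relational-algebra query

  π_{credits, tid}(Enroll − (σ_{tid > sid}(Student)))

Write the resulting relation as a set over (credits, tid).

σ[tid > sid]: keep tuples satisfying tid > sid → {(1, 2, 2), (1, 7, 7), (12, 25, 6), (18, 29, 4), (2, 7, 1), (25, 29, 2), (9, 19, 3)}
Set difference of the two operands is {(2, 39, 9), (22, 8, 8)}.
π[credits, tid]: project onto (credits, tid) → {(8, 8), (9, 39)}

{(8, 8), (9, 39)}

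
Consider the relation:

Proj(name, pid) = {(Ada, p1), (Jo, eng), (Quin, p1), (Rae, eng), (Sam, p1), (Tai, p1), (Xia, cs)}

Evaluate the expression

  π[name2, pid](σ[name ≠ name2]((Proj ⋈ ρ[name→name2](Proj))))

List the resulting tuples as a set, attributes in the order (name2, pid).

{(Ada, p1), (Jo, eng), (Quin, p1), (Rae, eng), (Sam, p1), (Tai, p1)}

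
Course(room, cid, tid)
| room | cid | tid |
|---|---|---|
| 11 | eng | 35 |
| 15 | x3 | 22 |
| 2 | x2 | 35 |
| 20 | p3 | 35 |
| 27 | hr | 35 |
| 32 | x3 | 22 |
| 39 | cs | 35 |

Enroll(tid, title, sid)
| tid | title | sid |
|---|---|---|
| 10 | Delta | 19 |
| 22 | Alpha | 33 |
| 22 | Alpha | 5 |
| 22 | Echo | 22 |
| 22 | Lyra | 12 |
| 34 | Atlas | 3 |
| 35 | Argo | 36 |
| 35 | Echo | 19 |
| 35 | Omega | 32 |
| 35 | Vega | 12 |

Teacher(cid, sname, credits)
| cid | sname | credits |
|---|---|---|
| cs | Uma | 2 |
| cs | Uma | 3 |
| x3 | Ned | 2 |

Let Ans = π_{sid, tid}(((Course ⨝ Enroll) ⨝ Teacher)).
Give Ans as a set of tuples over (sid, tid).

Joining Course and Enroll on tid yields {(11, eng, 35, Argo, 36), (11, eng, 35, Echo, 19), (11, eng, 35, Omega, 32), (11, eng, 35, Vega, 12), (15, x3, 22, Alpha, 33), (15, x3, 22, Alpha, 5), (15, x3, 22, Echo, 22), (15, x3, 22, Lyra, 12), (2, x2, 35, Argo, 36), (2, x2, 35, Echo, 19), (2, x2, 35, Omega, 32), (2, x2, 35, Vega, 12), (20, p3, 35, Argo, 36), (20, p3, 35, Echo, 19), (20, p3, 35, Omega, 32), (20, p3, 35, Vega, 12), (27, hr, 35, Argo, 36), (27, hr, 35, Echo, 19), (27, hr, 35, Omega, 32), (27, hr, 35, Vega, 12), (32, x3, 22, Alpha, 33), (32, x3, 22, Alpha, 5), (32, x3, 22, Echo, 22), (32, x3, 22, Lyra, 12), (39, cs, 35, Argo, 36), (39, cs, 35, Echo, 19), (39, cs, 35, Omega, 32), (39, cs, 35, Vega, 12)}.
Joining (Course ⨝ Enroll) and Teacher on cid yields {(15, x3, 22, Alpha, 33, Ned, 2), (15, x3, 22, Alpha, 5, Ned, 2), (15, x3, 22, Echo, 22, Ned, 2), (15, x3, 22, Lyra, 12, Ned, 2), (32, x3, 22, Alpha, 33, Ned, 2), (32, x3, 22, Alpha, 5, Ned, 2), (32, x3, 22, Echo, 22, Ned, 2), (32, x3, 22, Lyra, 12, Ned, 2), (39, cs, 35, Argo, 36, Uma, 2), (39, cs, 35, Argo, 36, Uma, 3), (39, cs, 35, Echo, 19, Uma, 2), (39, cs, 35, Echo, 19, Uma, 3), (39, cs, 35, Omega, 32, Uma, 2), (39, cs, 35, Omega, 32, Uma, 3), (39, cs, 35, Vega, 12, Uma, 2), (39, cs, 35, Vega, 12, Uma, 3)}.
π[sid, tid]: project onto (sid, tid) (8 duplicate(s) eliminated) → {(12, 22), (12, 35), (19, 35), (22, 22), (32, 35), (33, 22), (36, 35), (5, 22)}

{(12, 22), (12, 35), (19, 35), (22, 22), (32, 35), (33, 22), (36, 35), (5, 22)}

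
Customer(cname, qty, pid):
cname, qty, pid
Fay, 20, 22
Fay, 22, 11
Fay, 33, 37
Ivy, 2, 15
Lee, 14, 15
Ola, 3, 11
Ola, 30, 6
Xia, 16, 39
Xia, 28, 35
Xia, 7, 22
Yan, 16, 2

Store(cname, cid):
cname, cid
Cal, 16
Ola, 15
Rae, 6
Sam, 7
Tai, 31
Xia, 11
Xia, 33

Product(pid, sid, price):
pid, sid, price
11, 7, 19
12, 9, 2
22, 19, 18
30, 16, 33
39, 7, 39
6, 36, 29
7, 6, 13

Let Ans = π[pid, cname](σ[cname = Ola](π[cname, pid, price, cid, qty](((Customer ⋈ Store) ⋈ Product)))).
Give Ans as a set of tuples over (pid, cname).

{(11, Ola), (6, Ola)}

Customer ⋈ Store (natural join on cname): {(Ola, 3, 11, 15), (Ola, 30, 6, 15), (Xia, 16, 39, 11), (Xia, 16, 39, 33), (Xia, 28, 35, 11), (Xia, 28, 35, 33), (Xia, 7, 22, 11), (Xia, 7, 22, 33)}
(Customer ⋈ Store) ⋈ Product (natural join on pid): {(Ola, 3, 11, 15, 7, 19), (Ola, 30, 6, 15, 36, 29), (Xia, 16, 39, 11, 7, 39), (Xia, 16, 39, 33, 7, 39), (Xia, 7, 22, 11, 19, 18), (Xia, 7, 22, 33, 19, 18)}
Projecting to cname, pid, price, cid, qty: {(Ola, 11, 19, 15, 3), (Ola, 6, 29, 15, 30), (Xia, 22, 18, 11, 7), (Xia, 22, 18, 33, 7), (Xia, 39, 39, 11, 16), (Xia, 39, 39, 33, 16)}
σ[cname = Ola]: keep tuples satisfying cname = Ola → {(Ola, 11, 19, 15, 3), (Ola, 6, 29, 15, 30)}
Projecting to pid, cname: {(11, Ola), (6, Ola)}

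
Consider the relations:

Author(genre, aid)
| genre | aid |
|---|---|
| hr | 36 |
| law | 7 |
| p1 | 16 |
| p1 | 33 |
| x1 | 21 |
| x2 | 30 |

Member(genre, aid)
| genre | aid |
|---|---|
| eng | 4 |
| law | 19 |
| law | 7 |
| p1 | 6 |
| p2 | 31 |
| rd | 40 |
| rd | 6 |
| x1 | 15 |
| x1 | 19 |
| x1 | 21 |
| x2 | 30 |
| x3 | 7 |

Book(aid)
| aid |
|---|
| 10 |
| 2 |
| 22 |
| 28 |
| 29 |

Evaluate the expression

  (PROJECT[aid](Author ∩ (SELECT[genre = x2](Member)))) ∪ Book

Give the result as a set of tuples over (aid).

σ[genre = x2]: keep tuples satisfying genre = x2 → {(x2, 30)}
Taking the intersection: {(x2, 30)}
π[aid]: project onto (aid) → {30}
Taking the union: {10, 2, 22, 28, 29, 30}

{10, 2, 22, 28, 29, 30}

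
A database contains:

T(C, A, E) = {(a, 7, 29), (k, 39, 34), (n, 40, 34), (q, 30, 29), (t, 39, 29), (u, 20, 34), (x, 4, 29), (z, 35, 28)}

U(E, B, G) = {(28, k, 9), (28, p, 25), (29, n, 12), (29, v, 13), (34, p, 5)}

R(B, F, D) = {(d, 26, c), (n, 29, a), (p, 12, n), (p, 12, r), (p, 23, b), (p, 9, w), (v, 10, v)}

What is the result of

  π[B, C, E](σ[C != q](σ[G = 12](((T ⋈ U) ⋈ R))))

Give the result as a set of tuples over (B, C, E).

{(n, a, 29), (n, t, 29), (n, x, 29)}

Joining T and U on E yields {(a, 7, 29, n, 12), (a, 7, 29, v, 13), (k, 39, 34, p, 5), (n, 40, 34, p, 5), (q, 30, 29, n, 12), (q, 30, 29, v, 13), (t, 39, 29, n, 12), (t, 39, 29, v, 13), (u, 20, 34, p, 5), (x, 4, 29, n, 12), (x, 4, 29, v, 13), (z, 35, 28, k, 9), (z, 35, 28, p, 25)}.
Joining (T ⋈ U) and R on B yields {(a, 7, 29, n, 12, 29, a), (a, 7, 29, v, 13, 10, v), (k, 39, 34, p, 5, 12, n), (k, 39, 34, p, 5, 12, r), (k, 39, 34, p, 5, 23, b), (k, 39, 34, p, 5, 9, w), (n, 40, 34, p, 5, 12, n), (n, 40, 34, p, 5, 12, r), (n, 40, 34, p, 5, 23, b), (n, 40, 34, p, 5, 9, w), (q, 30, 29, n, 12, 29, a), (q, 30, 29, v, 13, 10, v), (t, 39, 29, n, 12, 29, a), (t, 39, 29, v, 13, 10, v), (u, 20, 34, p, 5, 12, n), (u, 20, 34, p, 5, 12, r), (u, 20, 34, p, 5, 23, b), (u, 20, 34, p, 5, 9, w), (x, 4, 29, n, 12, 29, a), (x, 4, 29, v, 13, 10, v), (z, 35, 28, p, 25, 12, n), (z, 35, 28, p, 25, 12, r), (z, 35, 28, p, 25, 23, b), (z, 35, 28, p, 25, 9, w)}.
Selection G = 12: {(a, 7, 29, n, 12, 29, a), (q, 30, 29, n, 12, 29, a), (t, 39, 29, n, 12, 29, a), (x, 4, 29, n, 12, 29, a)}
Selection C != q: {(a, 7, 29, n, 12, 29, a), (t, 39, 29, n, 12, 29, a), (x, 4, 29, n, 12, 29, a)}
Projecting to B, C, E: {(n, a, 29), (n, t, 29), (n, x, 29)}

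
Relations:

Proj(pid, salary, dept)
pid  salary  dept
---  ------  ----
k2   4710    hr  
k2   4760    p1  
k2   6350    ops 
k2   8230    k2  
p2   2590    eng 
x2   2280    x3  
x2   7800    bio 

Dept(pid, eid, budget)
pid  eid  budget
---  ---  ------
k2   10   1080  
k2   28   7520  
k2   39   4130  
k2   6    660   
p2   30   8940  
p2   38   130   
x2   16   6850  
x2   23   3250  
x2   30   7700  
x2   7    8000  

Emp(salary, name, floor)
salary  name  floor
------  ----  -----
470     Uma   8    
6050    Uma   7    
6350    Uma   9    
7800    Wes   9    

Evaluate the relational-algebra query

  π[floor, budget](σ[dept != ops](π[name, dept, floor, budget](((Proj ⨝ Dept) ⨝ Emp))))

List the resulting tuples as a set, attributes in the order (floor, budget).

Natural join on pid: {(k2, 4710, hr, 10, 1080), (k2, 4710, hr, 28, 7520), (k2, 4710, hr, 39, 4130), (k2, 4710, hr, 6, 660), (k2, 4760, p1, 10, 1080), (k2, 4760, p1, 28, 7520), (k2, 4760, p1, 39, 4130), (k2, 4760, p1, 6, 660), (k2, 6350, ops, 10, 1080), (k2, 6350, ops, 28, 7520), (k2, 6350, ops, 39, 4130), (k2, 6350, ops, 6, 660), (k2, 8230, k2, 10, 1080), (k2, 8230, k2, 28, 7520), (k2, 8230, k2, 39, 4130), (k2, 8230, k2, 6, 660), (p2, 2590, eng, 30, 8940), (p2, 2590, eng, 38, 130), (x2, 2280, x3, 16, 6850), (x2, 2280, x3, 23, 3250), (x2, 2280, x3, 30, 7700), (x2, 2280, x3, 7, 8000), (x2, 7800, bio, 16, 6850), (x2, 7800, bio, 23, 3250), (x2, 7800, bio, 30, 7700), (x2, 7800, bio, 7, 8000)}
Natural join on salary: {(k2, 6350, ops, 10, 1080, Uma, 9), (k2, 6350, ops, 28, 7520, Uma, 9), (k2, 6350, ops, 39, 4130, Uma, 9), (k2, 6350, ops, 6, 660, Uma, 9), (x2, 7800, bio, 16, 6850, Wes, 9), (x2, 7800, bio, 23, 3250, Wes, 9), (x2, 7800, bio, 30, 7700, Wes, 9), (x2, 7800, bio, 7, 8000, Wes, 9)}
Projecting to name, dept, floor, budget: {(Uma, ops, 9, 1080), (Uma, ops, 9, 4130), (Uma, ops, 9, 660), (Uma, ops, 9, 7520), (Wes, bio, 9, 3250), (Wes, bio, 9, 6850), (Wes, bio, 9, 7700), (Wes, bio, 9, 8000)}
Filtering on dept != ops leaves {(Wes, bio, 9, 3250), (Wes, bio, 9, 6850), (Wes, bio, 9, 7700), (Wes, bio, 9, 8000)}.
Projecting to floor, budget: {(9, 3250), (9, 6850), (9, 7700), (9, 8000)}

{(9, 3250), (9, 6850), (9, 7700), (9, 8000)}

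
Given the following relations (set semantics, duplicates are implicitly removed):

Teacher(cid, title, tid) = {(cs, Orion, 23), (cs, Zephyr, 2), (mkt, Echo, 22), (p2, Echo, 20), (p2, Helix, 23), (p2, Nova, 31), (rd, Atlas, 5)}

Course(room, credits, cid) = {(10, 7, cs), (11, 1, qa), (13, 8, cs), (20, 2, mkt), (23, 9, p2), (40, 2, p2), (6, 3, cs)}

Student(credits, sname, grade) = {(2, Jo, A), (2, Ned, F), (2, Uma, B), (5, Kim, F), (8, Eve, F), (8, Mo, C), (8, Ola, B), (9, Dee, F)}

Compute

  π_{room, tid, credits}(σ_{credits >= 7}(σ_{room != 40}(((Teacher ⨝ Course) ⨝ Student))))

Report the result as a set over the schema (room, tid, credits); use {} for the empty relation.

{(13, 2, 8), (13, 23, 8), (23, 20, 9), (23, 23, 9), (23, 31, 9)}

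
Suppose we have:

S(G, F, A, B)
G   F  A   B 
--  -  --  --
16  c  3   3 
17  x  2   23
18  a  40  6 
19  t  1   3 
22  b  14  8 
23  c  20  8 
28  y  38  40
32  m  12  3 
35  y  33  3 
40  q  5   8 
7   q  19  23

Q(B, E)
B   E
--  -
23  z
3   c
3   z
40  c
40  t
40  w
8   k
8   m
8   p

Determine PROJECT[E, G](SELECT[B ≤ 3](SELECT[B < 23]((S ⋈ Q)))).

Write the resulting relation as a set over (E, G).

Joining S and Q on B yields {(16, c, 3, 3, c), (16, c, 3, 3, z), (17, x, 2, 23, z), (19, t, 1, 3, c), (19, t, 1, 3, z), (22, b, 14, 8, k), (22, b, 14, 8, m), (22, b, 14, 8, p), (23, c, 20, 8, k), (23, c, 20, 8, m), (23, c, 20, 8, p), (28, y, 38, 40, c), (28, y, 38, 40, t), (28, y, 38, 40, w), (32, m, 12, 3, c), (32, m, 12, 3, z), (35, y, 33, 3, c), (35, y, 33, 3, z), (40, q, 5, 8, k), (40, q, 5, 8, m), (40, q, 5, 8, p), (7, q, 19, 23, z)}.
σ[B < 23]: keep tuples satisfying B < 23 → {(16, c, 3, 3, c), (16, c, 3, 3, z), (19, t, 1, 3, c), (19, t, 1, 3, z), (22, b, 14, 8, k), (22, b, 14, 8, m), (22, b, 14, 8, p), (23, c, 20, 8, k), (23, c, 20, 8, m), (23, c, 20, 8, p), (32, m, 12, 3, c), (32, m, 12, 3, z), (35, y, 33, 3, c), (35, y, 33, 3, z), (40, q, 5, 8, k), (40, q, 5, 8, m), (40, q, 5, 8, p)}
σ[B ≤ 3]: keep tuples satisfying B ≤ 3 → {(16, c, 3, 3, c), (16, c, 3, 3, z), (19, t, 1, 3, c), (19, t, 1, 3, z), (32, m, 12, 3, c), (32, m, 12, 3, z), (35, y, 33, 3, c), (35, y, 33, 3, z)}
π_{E, G} gives {(c, 16), (c, 19), (c, 32), (c, 35), (z, 16), (z, 19), (z, 32), (z, 35)}.

{(c, 16), (c, 19), (c, 32), (c, 35), (z, 16), (z, 19), (z, 32), (z, 35)}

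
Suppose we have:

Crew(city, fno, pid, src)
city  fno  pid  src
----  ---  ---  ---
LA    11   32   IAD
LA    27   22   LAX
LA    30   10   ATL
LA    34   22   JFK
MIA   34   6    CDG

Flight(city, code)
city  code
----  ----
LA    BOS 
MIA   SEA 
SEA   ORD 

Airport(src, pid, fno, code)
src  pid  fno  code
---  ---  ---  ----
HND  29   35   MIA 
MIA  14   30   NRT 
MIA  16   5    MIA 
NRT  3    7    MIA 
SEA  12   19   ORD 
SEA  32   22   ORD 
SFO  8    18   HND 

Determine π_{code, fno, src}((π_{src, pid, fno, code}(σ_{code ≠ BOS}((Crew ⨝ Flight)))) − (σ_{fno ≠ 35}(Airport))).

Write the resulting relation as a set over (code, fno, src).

{(SEA, 34, CDG)}

Crew ⋈ Flight (natural join on city): {(LA, 11, 32, IAD, BOS), (LA, 27, 22, LAX, BOS), (LA, 30, 10, ATL, BOS), (LA, 34, 22, JFK, BOS), (MIA, 34, 6, CDG, SEA)}
Apply σ_{code ≠ BOS}; surviving tuples: {(MIA, 34, 6, CDG, SEA)}
Projecting to src, pid, fno, code: {(CDG, 6, 34, SEA)}
Apply σ_{fno ≠ 35}; surviving tuples: {(MIA, 14, 30, NRT), (MIA, 16, 5, MIA), (NRT, 3, 7, MIA), (SEA, 12, 19, ORD), (SEA, 32, 22, ORD), (SFO, 8, 18, HND)}
Set difference of the two operands is {(CDG, 6, 34, SEA)}.
Projecting to code, fno, src: {(SEA, 34, CDG)}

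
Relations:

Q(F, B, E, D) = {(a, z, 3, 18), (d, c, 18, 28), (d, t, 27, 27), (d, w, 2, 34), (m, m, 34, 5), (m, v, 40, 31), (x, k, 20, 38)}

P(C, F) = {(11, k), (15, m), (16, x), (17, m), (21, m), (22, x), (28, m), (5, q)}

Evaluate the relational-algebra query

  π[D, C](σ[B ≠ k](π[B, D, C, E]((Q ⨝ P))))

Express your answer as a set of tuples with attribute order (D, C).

Q ⋈ P (natural join on F): {(m, m, 34, 5, 15), (m, m, 34, 5, 17), (m, m, 34, 5, 21), (m, m, 34, 5, 28), (m, v, 40, 31, 15), (m, v, 40, 31, 17), (m, v, 40, 31, 21), (m, v, 40, 31, 28), (x, k, 20, 38, 16), (x, k, 20, 38, 22)}
π[B, D, C, E]: project onto (B, D, C, E) → {(k, 38, 16, 20), (k, 38, 22, 20), (m, 5, 15, 34), (m, 5, 17, 34), (m, 5, 21, 34), (m, 5, 28, 34), (v, 31, 15, 40), (v, 31, 17, 40), (v, 31, 21, 40), (v, 31, 28, 40)}
σ[B ≠ k]: keep tuples satisfying B ≠ k → {(m, 5, 15, 34), (m, 5, 17, 34), (m, 5, 21, 34), (m, 5, 28, 34), (v, 31, 15, 40), (v, 31, 17, 40), (v, 31, 21, 40), (v, 31, 28, 40)}
π[D, C]: project onto (D, C) → {(31, 15), (31, 17), (31, 21), (31, 28), (5, 15), (5, 17), (5, 21), (5, 28)}

{(31, 15), (31, 17), (31, 21), (31, 28), (5, 15), (5, 17), (5, 21), (5, 28)}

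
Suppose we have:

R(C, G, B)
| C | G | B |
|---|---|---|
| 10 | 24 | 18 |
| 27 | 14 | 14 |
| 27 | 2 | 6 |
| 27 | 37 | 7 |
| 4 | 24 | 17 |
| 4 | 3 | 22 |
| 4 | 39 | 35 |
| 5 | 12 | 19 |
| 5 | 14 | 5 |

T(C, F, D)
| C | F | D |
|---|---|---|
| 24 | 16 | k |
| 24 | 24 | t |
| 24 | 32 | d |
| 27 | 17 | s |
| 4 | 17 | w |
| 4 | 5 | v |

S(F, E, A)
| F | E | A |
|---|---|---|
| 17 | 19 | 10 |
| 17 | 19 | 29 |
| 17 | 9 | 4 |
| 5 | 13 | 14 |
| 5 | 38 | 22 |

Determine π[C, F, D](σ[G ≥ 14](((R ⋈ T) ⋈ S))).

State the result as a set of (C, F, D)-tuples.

{(27, 17, s), (4, 17, w), (4, 5, v)}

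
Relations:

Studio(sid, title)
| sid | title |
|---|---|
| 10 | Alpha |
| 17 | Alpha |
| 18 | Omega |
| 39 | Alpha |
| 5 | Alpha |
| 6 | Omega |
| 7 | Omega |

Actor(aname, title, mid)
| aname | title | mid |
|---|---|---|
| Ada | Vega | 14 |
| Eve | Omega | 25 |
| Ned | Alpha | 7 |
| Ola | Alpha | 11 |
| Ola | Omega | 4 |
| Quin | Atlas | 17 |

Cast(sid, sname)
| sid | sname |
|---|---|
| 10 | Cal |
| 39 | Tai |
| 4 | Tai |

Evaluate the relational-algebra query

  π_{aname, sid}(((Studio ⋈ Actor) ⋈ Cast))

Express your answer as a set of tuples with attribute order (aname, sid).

{(Ned, 10), (Ned, 39), (Ola, 10), (Ola, 39)}

Studio ⋈ Actor (natural join on title): {(10, Alpha, Ned, 7), (10, Alpha, Ola, 11), (17, Alpha, Ned, 7), (17, Alpha, Ola, 11), (18, Omega, Eve, 25), (18, Omega, Ola, 4), (39, Alpha, Ned, 7), (39, Alpha, Ola, 11), (5, Alpha, Ned, 7), (5, Alpha, Ola, 11), (6, Omega, Eve, 25), (6, Omega, Ola, 4), (7, Omega, Eve, 25), (7, Omega, Ola, 4)}
(Studio ⋈ Actor) ⋈ Cast (natural join on sid): {(10, Alpha, Ned, 7, Cal), (10, Alpha, Ola, 11, Cal), (39, Alpha, Ned, 7, Tai), (39, Alpha, Ola, 11, Tai)}
π_{aname, sid} gives {(Ned, 10), (Ned, 39), (Ola, 10), (Ola, 39)}.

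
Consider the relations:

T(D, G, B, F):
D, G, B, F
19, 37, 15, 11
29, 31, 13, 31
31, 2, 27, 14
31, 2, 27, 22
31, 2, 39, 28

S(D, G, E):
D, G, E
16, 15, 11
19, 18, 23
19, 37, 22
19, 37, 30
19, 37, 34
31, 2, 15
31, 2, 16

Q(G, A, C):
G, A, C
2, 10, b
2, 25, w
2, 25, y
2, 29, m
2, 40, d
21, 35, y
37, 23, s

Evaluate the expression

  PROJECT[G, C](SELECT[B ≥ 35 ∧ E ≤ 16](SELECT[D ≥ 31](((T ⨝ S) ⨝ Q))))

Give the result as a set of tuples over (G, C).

T ⋈ S (natural join on D, G): {(19, 37, 15, 11, 22), (19, 37, 15, 11, 30), (19, 37, 15, 11, 34), (31, 2, 27, 14, 15), (31, 2, 27, 14, 16), (31, 2, 27, 22, 15), (31, 2, 27, 22, 16), (31, 2, 39, 28, 15), (31, 2, 39, 28, 16)}
(T ⨝ S) ⋈ Q (natural join on G): {(19, 37, 15, 11, 22, 23, s), (19, 37, 15, 11, 30, 23, s), (19, 37, 15, 11, 34, 23, s), (31, 2, 27, 14, 15, 10, b), (31, 2, 27, 14, 15, 25, w), (31, 2, 27, 14, 15, 25, y), (31, 2, 27, 14, 15, 29, m), (31, 2, 27, 14, 15, 40, d), (31, 2, 27, 14, 16, 10, b), (31, 2, 27, 14, 16, 25, w), (31, 2, 27, 14, 16, 25, y), (31, 2, 27, 14, 16, 29, m), (31, 2, 27, 14, 16, 40, d), (31, 2, 27, 22, 15, 10, b), (31, 2, 27, 22, 15, 25, w), (31, 2, 27, 22, 15, 25, y), (31, 2, 27, 22, 15, 29, m), (31, 2, 27, 22, 15, 40, d), (31, 2, 27, 22, 16, 10, b), (31, 2, 27, 22, 16, 25, w), (31, 2, 27, 22, 16, 25, y), (31, 2, 27, 22, 16, 29, m), (31, 2, 27, 22, 16, 40, d), (31, 2, 39, 28, 15, 10, b), (31, 2, 39, 28, 15, 25, w), (31, 2, 39, 28, 15, 25, y), (31, 2, 39, 28, 15, 29, m), (31, 2, 39, 28, 15, 40, d), (31, 2, 39, 28, 16, 10, b), (31, 2, 39, 28, 16, 25, w), (31, 2, 39, 28, 16, 25, y), (31, 2, 39, 28, 16, 29, m), (31, 2, 39, 28, 16, 40, d)}
σ[D ≥ 31]: keep tuples satisfying D ≥ 31 → {(31, 2, 27, 14, 15, 10, b), (31, 2, 27, 14, 15, 25, w), (31, 2, 27, 14, 15, 25, y), (31, 2, 27, 14, 15, 29, m), (31, 2, 27, 14, 15, 40, d), (31, 2, 27, 14, 16, 10, b), (31, 2, 27, 14, 16, 25, w), (31, 2, 27, 14, 16, 25, y), (31, 2, 27, 14, 16, 29, m), (31, 2, 27, 14, 16, 40, d), (31, 2, 27, 22, 15, 10, b), (31, 2, 27, 22, 15, 25, w), (31, 2, 27, 22, 15, 25, y), (31, 2, 27, 22, 15, 29, m), (31, 2, 27, 22, 15, 40, d), (31, 2, 27, 22, 16, 10, b), (31, 2, 27, 22, 16, 25, w), (31, 2, 27, 22, 16, 25, y), (31, 2, 27, 22, 16, 29, m), (31, 2, 27, 22, 16, 40, d), (31, 2, 39, 28, 15, 10, b), (31, 2, 39, 28, 15, 25, w), (31, 2, 39, 28, 15, 25, y), (31, 2, 39, 28, 15, 29, m), (31, 2, 39, 28, 15, 40, d), (31, 2, 39, 28, 16, 10, b), (31, 2, 39, 28, 16, 25, w), (31, 2, 39, 28, 16, 25, y), (31, 2, 39, 28, 16, 29, m), (31, 2, 39, 28, 16, 40, d)}
σ[B ≥ 35 ∧ E ≤ 16]: keep tuples satisfying B ≥ 35 ∧ E ≤ 16 → {(31, 2, 39, 28, 15, 10, b), (31, 2, 39, 28, 15, 25, w), (31, 2, 39, 28, 15, 25, y), (31, 2, 39, 28, 15, 29, m), (31, 2, 39, 28, 15, 40, d), (31, 2, 39, 28, 16, 10, b), (31, 2, 39, 28, 16, 25, w), (31, 2, 39, 28, 16, 25, y), (31, 2, 39, 28, 16, 29, m), (31, 2, 39, 28, 16, 40, d)}
π[G, C]: project onto (G, C) (5 duplicate(s) eliminated) → {(2, b), (2, d), (2, m), (2, w), (2, y)}

{(2, b), (2, d), (2, m), (2, w), (2, y)}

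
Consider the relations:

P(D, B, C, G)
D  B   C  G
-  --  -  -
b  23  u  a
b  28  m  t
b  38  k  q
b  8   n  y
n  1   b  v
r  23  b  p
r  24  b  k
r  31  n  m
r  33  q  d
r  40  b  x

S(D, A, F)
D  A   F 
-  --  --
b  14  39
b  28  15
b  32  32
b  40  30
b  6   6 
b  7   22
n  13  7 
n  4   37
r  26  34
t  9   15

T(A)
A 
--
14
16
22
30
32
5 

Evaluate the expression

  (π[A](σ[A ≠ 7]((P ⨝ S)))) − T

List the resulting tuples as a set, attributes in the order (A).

Joining P and S on D yields {(b, 23, u, a, 14, 39), (b, 23, u, a, 28, 15), (b, 23, u, a, 32, 32), (b, 23, u, a, 40, 30), (b, 23, u, a, 6, 6), (b, 23, u, a, 7, 22), (b, 28, m, t, 14, 39), (b, 28, m, t, 28, 15), (b, 28, m, t, 32, 32), (b, 28, m, t, 40, 30), (b, 28, m, t, 6, 6), (b, 28, m, t, 7, 22), (b, 38, k, q, 14, 39), (b, 38, k, q, 28, 15), (b, 38, k, q, 32, 32), (b, 38, k, q, 40, 30), (b, 38, k, q, 6, 6), (b, 38, k, q, 7, 22), (b, 8, n, y, 14, 39), (b, 8, n, y, 28, 15), (b, 8, n, y, 32, 32), (b, 8, n, y, 40, 30), (b, 8, n, y, 6, 6), (b, 8, n, y, 7, 22), (n, 1, b, v, 13, 7), (n, 1, b, v, 4, 37), (r, 23, b, p, 26, 34), (r, 24, b, k, 26, 34), (r, 31, n, m, 26, 34), (r, 33, q, d, 26, 34), (r, 40, b, x, 26, 34)}.
Apply σ_{A ≠ 7}; surviving tuples: {(b, 23, u, a, 14, 39), (b, 23, u, a, 28, 15), (b, 23, u, a, 32, 32), (b, 23, u, a, 40, 30), (b, 23, u, a, 6, 6), (b, 28, m, t, 14, 39), (b, 28, m, t, 28, 15), (b, 28, m, t, 32, 32), (b, 28, m, t, 40, 30), (b, 28, m, t, 6, 6), (b, 38, k, q, 14, 39), (b, 38, k, q, 28, 15), (b, 38, k, q, 32, 32), (b, 38, k, q, 40, 30), (b, 38, k, q, 6, 6), (b, 8, n, y, 14, 39), (b, 8, n, y, 28, 15), (b, 8, n, y, 32, 32), (b, 8, n, y, 40, 30), (b, 8, n, y, 6, 6), (n, 1, b, v, 13, 7), (n, 1, b, v, 4, 37), (r, 23, b, p, 26, 34), (r, 24, b, k, 26, 34), (r, 31, n, m, 26, 34), (r, 33, q, d, 26, 34), (r, 40, b, x, 26, 34)}
Projecting to A (19 duplicate(s) eliminated): {13, 14, 26, 28, 32, 4, 40, 6}
Taking the difference: {13, 26, 28, 4, 40, 6}

{13, 26, 28, 4, 40, 6}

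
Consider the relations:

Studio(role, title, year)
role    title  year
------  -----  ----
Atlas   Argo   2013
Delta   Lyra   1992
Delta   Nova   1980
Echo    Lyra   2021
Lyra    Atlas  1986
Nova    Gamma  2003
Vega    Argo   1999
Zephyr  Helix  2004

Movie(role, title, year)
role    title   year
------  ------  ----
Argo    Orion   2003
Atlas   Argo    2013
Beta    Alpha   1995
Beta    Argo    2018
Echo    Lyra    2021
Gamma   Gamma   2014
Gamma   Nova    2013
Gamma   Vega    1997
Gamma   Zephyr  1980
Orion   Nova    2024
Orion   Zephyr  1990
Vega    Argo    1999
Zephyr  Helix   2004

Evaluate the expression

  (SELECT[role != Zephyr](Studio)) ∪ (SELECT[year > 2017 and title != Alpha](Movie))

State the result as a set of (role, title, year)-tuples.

{(Atlas, Argo, 2013), (Beta, Argo, 2018), (Delta, Lyra, 1992), (Delta, Nova, 1980), (Echo, Lyra, 2021), (Lyra, Atlas, 1986), (Nova, Gamma, 2003), (Orion, Nova, 2024), (Vega, Argo, 1999)}

σ[role != Zephyr]: keep tuples satisfying role != Zephyr → {(Atlas, Argo, 2013), (Delta, Lyra, 1992), (Delta, Nova, 1980), (Echo, Lyra, 2021), (Lyra, Atlas, 1986), (Nova, Gamma, 2003), (Vega, Argo, 1999)}
σ[year > 2017 and title != Alpha]: keep tuples satisfying year > 2017 and title != Alpha → {(Beta, Argo, 2018), (Echo, Lyra, 2021), (Orion, Nova, 2024)}
Union: {(Atlas, Argo, 2013), (Delta, Lyra, 1992), (Delta, Nova, 1980), (Echo, Lyra, 2021), (Lyra, Atlas, 1986), (Nova, Gamma, 2003), (Vega, Argo, 1999)} with {(Beta, Argo, 2018), (Echo, Lyra, 2021), (Orion, Nova, 2024)} → {(Atlas, Argo, 2013), (Beta, Argo, 2018), (Delta, Lyra, 1992), (Delta, Nova, 1980), (Echo, Lyra, 2021), (Lyra, Atlas, 1986), (Nova, Gamma, 2003), (Orion, Nova, 2024), (Vega, Argo, 1999)}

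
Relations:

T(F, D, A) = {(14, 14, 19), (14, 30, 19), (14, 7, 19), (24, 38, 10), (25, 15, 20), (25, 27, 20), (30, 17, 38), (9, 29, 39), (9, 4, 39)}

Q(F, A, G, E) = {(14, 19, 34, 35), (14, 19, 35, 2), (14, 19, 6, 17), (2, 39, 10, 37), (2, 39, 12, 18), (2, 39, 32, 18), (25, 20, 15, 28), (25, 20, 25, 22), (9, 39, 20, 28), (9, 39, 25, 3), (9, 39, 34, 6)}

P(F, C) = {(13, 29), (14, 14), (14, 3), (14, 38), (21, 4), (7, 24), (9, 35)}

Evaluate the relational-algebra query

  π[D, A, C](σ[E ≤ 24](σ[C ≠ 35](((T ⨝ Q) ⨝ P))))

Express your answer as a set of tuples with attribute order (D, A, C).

{(14, 19, 14), (14, 19, 3), (14, 19, 38), (30, 19, 14), (30, 19, 3), (30, 19, 38), (7, 19, 14), (7, 19, 3), (7, 19, 38)}

T ⋈ Q (natural join on F, A): {(14, 14, 19, 34, 35), (14, 14, 19, 35, 2), (14, 14, 19, 6, 17), (14, 30, 19, 34, 35), (14, 30, 19, 35, 2), (14, 30, 19, 6, 17), (14, 7, 19, 34, 35), (14, 7, 19, 35, 2), (14, 7, 19, 6, 17), (25, 15, 20, 15, 28), (25, 15, 20, 25, 22), (25, 27, 20, 15, 28), (25, 27, 20, 25, 22), (9, 29, 39, 20, 28), (9, 29, 39, 25, 3), (9, 29, 39, 34, 6), (9, 4, 39, 20, 28), (9, 4, 39, 25, 3), (9, 4, 39, 34, 6)}
(T ⨝ Q) ⋈ P (natural join on F): {(14, 14, 19, 34, 35, 14), (14, 14, 19, 34, 35, 3), (14, 14, 19, 34, 35, 38), (14, 14, 19, 35, 2, 14), (14, 14, 19, 35, 2, 3), (14, 14, 19, 35, 2, 38), (14, 14, 19, 6, 17, 14), (14, 14, 19, 6, 17, 3), (14, 14, 19, 6, 17, 38), (14, 30, 19, 34, 35, 14), (14, 30, 19, 34, 35, 3), (14, 30, 19, 34, 35, 38), (14, 30, 19, 35, 2, 14), (14, 30, 19, 35, 2, 3), (14, 30, 19, 35, 2, 38), (14, 30, 19, 6, 17, 14), (14, 30, 19, 6, 17, 3), (14, 30, 19, 6, 17, 38), (14, 7, 19, 34, 35, 14), (14, 7, 19, 34, 35, 3), (14, 7, 19, 34, 35, 38), (14, 7, 19, 35, 2, 14), (14, 7, 19, 35, 2, 3), (14, 7, 19, 35, 2, 38), (14, 7, 19, 6, 17, 14), (14, 7, 19, 6, 17, 3), (14, 7, 19, 6, 17, 38), (9, 29, 39, 20, 28, 35), (9, 29, 39, 25, 3, 35), (9, 29, 39, 34, 6, 35), (9, 4, 39, 20, 28, 35), (9, 4, 39, 25, 3, 35), (9, 4, 39, 34, 6, 35)}
σ[C ≠ 35]: keep tuples satisfying C ≠ 35 → {(14, 14, 19, 34, 35, 14), (14, 14, 19, 34, 35, 3), (14, 14, 19, 34, 35, 38), (14, 14, 19, 35, 2, 14), (14, 14, 19, 35, 2, 3), (14, 14, 19, 35, 2, 38), (14, 14, 19, 6, 17, 14), (14, 14, 19, 6, 17, 3), (14, 14, 19, 6, 17, 38), (14, 30, 19, 34, 35, 14), (14, 30, 19, 34, 35, 3), (14, 30, 19, 34, 35, 38), (14, 30, 19, 35, 2, 14), (14, 30, 19, 35, 2, 3), (14, 30, 19, 35, 2, 38), (14, 30, 19, 6, 17, 14), (14, 30, 19, 6, 17, 3), (14, 30, 19, 6, 17, 38), (14, 7, 19, 34, 35, 14), (14, 7, 19, 34, 35, 3), (14, 7, 19, 34, 35, 38), (14, 7, 19, 35, 2, 14), (14, 7, 19, 35, 2, 3), (14, 7, 19, 35, 2, 38), (14, 7, 19, 6, 17, 14), (14, 7, 19, 6, 17, 3), (14, 7, 19, 6, 17, 38)}
σ[E ≤ 24]: keep tuples satisfying E ≤ 24 → {(14, 14, 19, 35, 2, 14), (14, 14, 19, 35, 2, 3), (14, 14, 19, 35, 2, 38), (14, 14, 19, 6, 17, 14), (14, 14, 19, 6, 17, 3), (14, 14, 19, 6, 17, 38), (14, 30, 19, 35, 2, 14), (14, 30, 19, 35, 2, 3), (14, 30, 19, 35, 2, 38), (14, 30, 19, 6, 17, 14), (14, 30, 19, 6, 17, 3), (14, 30, 19, 6, 17, 38), (14, 7, 19, 35, 2, 14), (14, 7, 19, 35, 2, 3), (14, 7, 19, 35, 2, 38), (14, 7, 19, 6, 17, 14), (14, 7, 19, 6, 17, 3), (14, 7, 19, 6, 17, 38)}
Keep only column(s) D, A, C (9 duplicate(s) eliminated): {(14, 19, 14), (14, 19, 3), (14, 19, 38), (30, 19, 14), (30, 19, 3), (30, 19, 38), (7, 19, 14), (7, 19, 3), (7, 19, 38)}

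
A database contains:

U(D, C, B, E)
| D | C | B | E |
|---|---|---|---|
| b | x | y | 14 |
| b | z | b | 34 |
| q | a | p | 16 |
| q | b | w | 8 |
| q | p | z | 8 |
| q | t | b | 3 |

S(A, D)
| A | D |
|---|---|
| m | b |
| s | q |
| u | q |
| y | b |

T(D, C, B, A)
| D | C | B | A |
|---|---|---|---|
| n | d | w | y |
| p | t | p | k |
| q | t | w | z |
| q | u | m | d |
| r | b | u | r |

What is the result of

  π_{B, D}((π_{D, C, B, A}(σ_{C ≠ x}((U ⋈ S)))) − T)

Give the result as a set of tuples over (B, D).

{(b, b), (b, q), (p, q), (w, q), (z, q)}

Joining U and S on D yields {(b, x, y, 14, m), (b, x, y, 14, y), (b, z, b, 34, m), (b, z, b, 34, y), (q, a, p, 16, s), (q, a, p, 16, u), (q, b, w, 8, s), (q, b, w, 8, u), (q, p, z, 8, s), (q, p, z, 8, u), (q, t, b, 3, s), (q, t, b, 3, u)}.
Selection C ≠ x: {(b, z, b, 34, m), (b, z, b, 34, y), (q, a, p, 16, s), (q, a, p, 16, u), (q, b, w, 8, s), (q, b, w, 8, u), (q, p, z, 8, s), (q, p, z, 8, u), (q, t, b, 3, s), (q, t, b, 3, u)}
π[D, C, B, A]: project onto (D, C, B, A) → {(b, z, b, m), (b, z, b, y), (q, a, p, s), (q, a, p, u), (q, b, w, s), (q, b, w, u), (q, p, z, s), (q, p, z, u), (q, t, b, s), (q, t, b, u)}
Taking the difference: {(b, z, b, m), (b, z, b, y), (q, a, p, s), (q, a, p, u), (q, b, w, s), (q, b, w, u), (q, p, z, s), (q, p, z, u), (q, t, b, s), (q, t, b, u)}
π[B, D]: project onto (B, D) (5 duplicate(s) eliminated) → {(b, b), (b, q), (p, q), (w, q), (z, q)}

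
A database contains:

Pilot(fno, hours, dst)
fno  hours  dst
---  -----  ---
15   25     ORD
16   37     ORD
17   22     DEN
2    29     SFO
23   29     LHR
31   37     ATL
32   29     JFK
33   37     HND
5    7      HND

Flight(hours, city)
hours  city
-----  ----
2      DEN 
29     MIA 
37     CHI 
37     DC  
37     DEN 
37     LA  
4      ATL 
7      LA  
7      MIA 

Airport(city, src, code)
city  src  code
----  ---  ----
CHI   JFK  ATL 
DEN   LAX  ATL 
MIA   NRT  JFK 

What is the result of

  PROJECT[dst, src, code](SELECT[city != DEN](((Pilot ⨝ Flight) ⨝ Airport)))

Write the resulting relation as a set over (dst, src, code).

{(ATL, JFK, ATL), (HND, JFK, ATL), (HND, NRT, JFK), (JFK, NRT, JFK), (LHR, NRT, JFK), (ORD, JFK, ATL), (SFO, NRT, JFK)}

Natural join on hours: {(16, 37, ORD, CHI), (16, 37, ORD, DC), (16, 37, ORD, DEN), (16, 37, ORD, LA), (2, 29, SFO, MIA), (23, 29, LHR, MIA), (31, 37, ATL, CHI), (31, 37, ATL, DC), (31, 37, ATL, DEN), (31, 37, ATL, LA), (32, 29, JFK, MIA), (33, 37, HND, CHI), (33, 37, HND, DC), (33, 37, HND, DEN), (33, 37, HND, LA), (5, 7, HND, LA), (5, 7, HND, MIA)}
Natural join on city: {(16, 37, ORD, CHI, JFK, ATL), (16, 37, ORD, DEN, LAX, ATL), (2, 29, SFO, MIA, NRT, JFK), (23, 29, LHR, MIA, NRT, JFK), (31, 37, ATL, CHI, JFK, ATL), (31, 37, ATL, DEN, LAX, ATL), (32, 29, JFK, MIA, NRT, JFK), (33, 37, HND, CHI, JFK, ATL), (33, 37, HND, DEN, LAX, ATL), (5, 7, HND, MIA, NRT, JFK)}
σ[city != DEN]: keep tuples satisfying city != DEN → {(16, 37, ORD, CHI, JFK, ATL), (2, 29, SFO, MIA, NRT, JFK), (23, 29, LHR, MIA, NRT, JFK), (31, 37, ATL, CHI, JFK, ATL), (32, 29, JFK, MIA, NRT, JFK), (33, 37, HND, CHI, JFK, ATL), (5, 7, HND, MIA, NRT, JFK)}
π_{dst, src, code} gives {(ATL, JFK, ATL), (HND, JFK, ATL), (HND, NRT, JFK), (JFK, NRT, JFK), (LHR, NRT, JFK), (ORD, JFK, ATL), (SFO, NRT, JFK)}.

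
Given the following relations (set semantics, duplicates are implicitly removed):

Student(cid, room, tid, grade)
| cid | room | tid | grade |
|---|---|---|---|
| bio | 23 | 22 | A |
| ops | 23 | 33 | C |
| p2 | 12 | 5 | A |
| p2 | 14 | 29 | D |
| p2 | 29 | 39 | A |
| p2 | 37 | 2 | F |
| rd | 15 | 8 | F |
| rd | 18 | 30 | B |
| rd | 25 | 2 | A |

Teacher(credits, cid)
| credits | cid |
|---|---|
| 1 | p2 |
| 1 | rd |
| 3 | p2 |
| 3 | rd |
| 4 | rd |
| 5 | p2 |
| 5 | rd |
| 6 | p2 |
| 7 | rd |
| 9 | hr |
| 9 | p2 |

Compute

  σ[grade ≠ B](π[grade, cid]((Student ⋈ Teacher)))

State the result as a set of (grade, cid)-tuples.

{(A, p2), (A, rd), (D, p2), (F, p2), (F, rd)}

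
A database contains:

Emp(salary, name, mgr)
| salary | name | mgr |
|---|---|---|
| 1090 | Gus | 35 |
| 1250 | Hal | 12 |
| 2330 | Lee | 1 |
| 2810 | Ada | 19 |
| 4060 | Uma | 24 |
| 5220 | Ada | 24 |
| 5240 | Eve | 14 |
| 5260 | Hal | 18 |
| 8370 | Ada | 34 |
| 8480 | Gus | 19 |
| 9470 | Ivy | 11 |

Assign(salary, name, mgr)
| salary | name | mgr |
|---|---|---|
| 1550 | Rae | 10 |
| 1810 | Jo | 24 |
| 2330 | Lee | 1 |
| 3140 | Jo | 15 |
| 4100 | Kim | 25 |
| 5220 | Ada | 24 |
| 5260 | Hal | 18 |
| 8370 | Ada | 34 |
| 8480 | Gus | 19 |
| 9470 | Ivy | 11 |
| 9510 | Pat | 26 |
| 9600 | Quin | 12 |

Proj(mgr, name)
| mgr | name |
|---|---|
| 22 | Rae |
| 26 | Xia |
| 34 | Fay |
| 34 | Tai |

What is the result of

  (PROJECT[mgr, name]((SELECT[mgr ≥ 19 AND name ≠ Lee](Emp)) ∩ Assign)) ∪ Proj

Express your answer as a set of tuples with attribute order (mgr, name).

σ[mgr ≥ 19 AND name ≠ Lee]: keep tuples satisfying mgr ≥ 19 AND name ≠ Lee → {(1090, Gus, 35), (2810, Ada, 19), (4060, Uma, 24), (5220, Ada, 24), (8370, Ada, 34), (8480, Gus, 19)}
Taking the intersection: {(5220, Ada, 24), (8370, Ada, 34), (8480, Gus, 19)}
Projecting to mgr, name: {(19, Gus), (24, Ada), (34, Ada)}
Taking the union: {(19, Gus), (22, Rae), (24, Ada), (26, Xia), (34, Ada), (34, Fay), (34, Tai)}

{(19, Gus), (22, Rae), (24, Ada), (26, Xia), (34, Ada), (34, Fay), (34, Tai)}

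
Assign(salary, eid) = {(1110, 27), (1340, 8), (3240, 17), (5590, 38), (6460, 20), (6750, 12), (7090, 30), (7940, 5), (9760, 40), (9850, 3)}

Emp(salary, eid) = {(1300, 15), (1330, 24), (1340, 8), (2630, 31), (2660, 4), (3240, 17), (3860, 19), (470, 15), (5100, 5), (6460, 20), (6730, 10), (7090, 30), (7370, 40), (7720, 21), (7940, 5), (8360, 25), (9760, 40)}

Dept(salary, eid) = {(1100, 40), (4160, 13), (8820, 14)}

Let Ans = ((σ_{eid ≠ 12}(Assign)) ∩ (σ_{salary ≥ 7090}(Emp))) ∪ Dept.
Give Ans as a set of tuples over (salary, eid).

{(1100, 40), (4160, 13), (7090, 30), (7940, 5), (8820, 14), (9760, 40)}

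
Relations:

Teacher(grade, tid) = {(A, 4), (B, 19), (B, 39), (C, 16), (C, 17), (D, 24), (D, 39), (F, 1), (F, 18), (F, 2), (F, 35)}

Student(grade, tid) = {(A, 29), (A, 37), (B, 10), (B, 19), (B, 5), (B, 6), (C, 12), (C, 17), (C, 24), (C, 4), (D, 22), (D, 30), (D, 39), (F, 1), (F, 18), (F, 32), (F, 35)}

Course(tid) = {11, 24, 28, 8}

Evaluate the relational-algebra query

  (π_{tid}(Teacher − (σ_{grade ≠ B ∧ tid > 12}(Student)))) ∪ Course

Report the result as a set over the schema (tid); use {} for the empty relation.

{1, 11, 16, 19, 2, 24, 28, 39, 4, 8}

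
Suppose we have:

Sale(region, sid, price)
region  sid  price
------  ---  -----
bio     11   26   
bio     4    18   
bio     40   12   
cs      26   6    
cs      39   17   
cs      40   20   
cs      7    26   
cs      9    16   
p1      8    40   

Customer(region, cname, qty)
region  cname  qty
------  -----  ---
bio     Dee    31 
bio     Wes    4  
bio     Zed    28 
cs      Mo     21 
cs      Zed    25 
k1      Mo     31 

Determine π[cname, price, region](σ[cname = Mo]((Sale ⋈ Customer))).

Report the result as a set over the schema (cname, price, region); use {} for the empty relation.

{(Mo, 16, cs), (Mo, 17, cs), (Mo, 20, cs), (Mo, 26, cs), (Mo, 6, cs)}

Natural join on region: {(bio, 11, 26, Dee, 31), (bio, 11, 26, Wes, 4), (bio, 11, 26, Zed, 28), (bio, 4, 18, Dee, 31), (bio, 4, 18, Wes, 4), (bio, 4, 18, Zed, 28), (bio, 40, 12, Dee, 31), (bio, 40, 12, Wes, 4), (bio, 40, 12, Zed, 28), (cs, 26, 6, Mo, 21), (cs, 26, 6, Zed, 25), (cs, 39, 17, Mo, 21), (cs, 39, 17, Zed, 25), (cs, 40, 20, Mo, 21), (cs, 40, 20, Zed, 25), (cs, 7, 26, Mo, 21), (cs, 7, 26, Zed, 25), (cs, 9, 16, Mo, 21), (cs, 9, 16, Zed, 25)}
Apply σ_{cname = Mo}; surviving tuples: {(cs, 26, 6, Mo, 21), (cs, 39, 17, Mo, 21), (cs, 40, 20, Mo, 21), (cs, 7, 26, Mo, 21), (cs, 9, 16, Mo, 21)}
Keep only column(s) cname, price, region: {(Mo, 16, cs), (Mo, 17, cs), (Mo, 20, cs), (Mo, 26, cs), (Mo, 6, cs)}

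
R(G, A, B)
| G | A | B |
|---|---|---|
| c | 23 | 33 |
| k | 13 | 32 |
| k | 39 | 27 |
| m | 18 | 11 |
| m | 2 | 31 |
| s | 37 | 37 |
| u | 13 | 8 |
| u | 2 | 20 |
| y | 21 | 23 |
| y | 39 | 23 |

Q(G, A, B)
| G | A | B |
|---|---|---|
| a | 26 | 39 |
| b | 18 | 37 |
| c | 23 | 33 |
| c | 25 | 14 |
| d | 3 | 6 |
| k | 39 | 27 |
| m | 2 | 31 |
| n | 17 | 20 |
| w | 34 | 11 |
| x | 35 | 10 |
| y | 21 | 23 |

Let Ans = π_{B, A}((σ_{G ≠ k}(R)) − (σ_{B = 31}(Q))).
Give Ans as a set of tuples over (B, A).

Filtering on G ≠ k leaves {(c, 23, 33), (m, 18, 11), (m, 2, 31), (s, 37, 37), (u, 13, 8), (u, 2, 20), (y, 21, 23), (y, 39, 23)}.
Filtering on B = 31 leaves {(m, 2, 31)}.
Difference: {(c, 23, 33), (m, 18, 11), (m, 2, 31), (s, 37, 37), (u, 13, 8), (u, 2, 20), (y, 21, 23), (y, 39, 23)} with {(m, 2, 31)} → {(c, 23, 33), (m, 18, 11), (s, 37, 37), (u, 13, 8), (u, 2, 20), (y, 21, 23), (y, 39, 23)}
Keep only column(s) B, A: {(11, 18), (20, 2), (23, 21), (23, 39), (33, 23), (37, 37), (8, 13)}

{(11, 18), (20, 2), (23, 21), (23, 39), (33, 23), (37, 37), (8, 13)}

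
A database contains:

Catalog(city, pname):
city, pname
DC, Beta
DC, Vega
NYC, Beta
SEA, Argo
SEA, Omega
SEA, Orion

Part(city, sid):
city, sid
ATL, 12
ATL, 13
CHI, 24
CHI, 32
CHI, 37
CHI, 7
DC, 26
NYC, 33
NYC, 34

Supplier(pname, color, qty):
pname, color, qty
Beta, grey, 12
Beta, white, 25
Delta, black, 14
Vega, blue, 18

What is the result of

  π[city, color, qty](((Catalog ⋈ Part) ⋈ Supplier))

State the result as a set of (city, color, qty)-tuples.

Joining Catalog and Part on city yields {(DC, Beta, 26), (DC, Vega, 26), (NYC, Beta, 33), (NYC, Beta, 34)}.
Joining (Catalog ⋈ Part) and Supplier on pname yields {(DC, Beta, 26, grey, 12), (DC, Beta, 26, white, 25), (DC, Vega, 26, blue, 18), (NYC, Beta, 33, grey, 12), (NYC, Beta, 33, white, 25), (NYC, Beta, 34, grey, 12), (NYC, Beta, 34, white, 25)}.
Keep only column(s) city, color, qty (2 duplicate(s) eliminated): {(DC, blue, 18), (DC, grey, 12), (DC, white, 25), (NYC, grey, 12), (NYC, white, 25)}

{(DC, blue, 18), (DC, grey, 12), (DC, white, 25), (NYC, grey, 12), (NYC, white, 25)}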